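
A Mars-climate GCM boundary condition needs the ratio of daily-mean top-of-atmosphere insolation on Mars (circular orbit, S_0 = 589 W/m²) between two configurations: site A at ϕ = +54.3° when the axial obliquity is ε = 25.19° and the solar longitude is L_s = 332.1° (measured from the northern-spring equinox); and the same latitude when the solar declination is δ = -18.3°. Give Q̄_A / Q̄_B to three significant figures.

— Configuration A (ϕ=+54.3°):
Solar declination: sin δ = sin ε · sin L_s = sin 25.19° × sin 332.1° = -0.19916, so δ = -11.488°.
cos h₀ = −tan(+54.3°) tan(-11.488°) = 0.2828, h₀ = 1.2841 rad.
Bracket: h₀ sin ϕ sin δ + cos ϕ cos δ sin h₀ = 1.2841×0.81208×-0.19916 + 0.58354×0.97997×0.95917 = -0.207682 + 0.548503 = 0.340821.
Q̄ = (S_0/π) × [bracket] = (589/π) × 0.340821 = 63.899 W/m².
— Configuration B (ϕ=+54.3°):
cos h₀ = −tan(+54.3°) tan(-18.300°) = 0.4602, h₀ = 1.0925 rad.
Bracket: h₀ sin ϕ sin δ + cos ϕ cos δ sin h₀ = 1.0925×0.81208×-0.31399 + 0.58354×0.94943×0.88779 = -0.278571 + 0.491863 = 0.213292.
Q̄ = (S_0/π) × [bracket] = (589/π) × 0.213292 = 39.989 W/m².
Ratio Q̄_A / Q̄_B = 63.899 / 39.989 = 1.598.

Q̄_A / Q̄_B ≈ 1.60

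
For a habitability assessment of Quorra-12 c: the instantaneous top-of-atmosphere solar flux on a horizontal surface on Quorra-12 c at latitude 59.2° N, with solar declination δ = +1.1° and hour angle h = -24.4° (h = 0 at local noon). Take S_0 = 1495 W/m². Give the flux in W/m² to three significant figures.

cos θ_z = sin ϕ sin δ + cos ϕ cos δ cos h = 0.016490 + 0.466223 = 0.482713.
Flux = S_0 · cos θ_z = 1495 × 0.482713 = 721.7 W/m².

722 W/m²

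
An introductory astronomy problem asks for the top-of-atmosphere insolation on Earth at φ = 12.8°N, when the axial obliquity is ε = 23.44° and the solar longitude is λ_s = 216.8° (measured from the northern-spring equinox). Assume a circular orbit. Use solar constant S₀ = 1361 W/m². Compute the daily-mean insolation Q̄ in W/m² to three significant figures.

Solar declination: sin δ = sin ε · sin λ_s = sin 23.44° × sin 216.8° = -0.23828, so δ = -13.785°.
cos H₀ = −tan(+12.8°) tan(-13.785°) = 0.0557, H₀ = 1.5150 rad.
Bracket: H₀ sin φ sin δ + cos φ cos δ sin H₀ = 1.5150×0.22155×-0.23828 + 0.97515×0.97120×0.99845 = -0.079978 + 0.945598 = 0.865620.
Q̄ = (S₀/π) × [bracket] = (1361/π) × 0.865620 = 375.0 W/m².

Q̄ ≈ 375 W/m²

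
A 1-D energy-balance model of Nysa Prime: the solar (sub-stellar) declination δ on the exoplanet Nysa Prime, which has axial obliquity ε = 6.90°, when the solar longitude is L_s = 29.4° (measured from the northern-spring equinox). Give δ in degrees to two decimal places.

sin δ = sin ε · sin L_s = sin 6.90° × sin 29.4° = 0.058976.
δ = arcsin(0.058976) = +3.38°.

δ = +3.38°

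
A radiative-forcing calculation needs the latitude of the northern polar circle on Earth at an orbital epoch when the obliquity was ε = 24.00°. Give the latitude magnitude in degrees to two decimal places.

66.00°

The polar circle is the lowest latitude that experiences at least one full rotation of continuous daylight at the northern-summer solstice; it lies at |φ| = 90° − ε = 90° − 24.00° = 66.00°.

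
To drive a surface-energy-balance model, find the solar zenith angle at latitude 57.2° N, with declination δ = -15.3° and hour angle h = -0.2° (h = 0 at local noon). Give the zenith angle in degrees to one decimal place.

cos θ_z = sin φ sin δ + cos φ cos δ cos h = -0.221803 + 0.522505 = 0.300702.
θ_z = arccos(0.300702) = 72.5°.

θ_z = 72.5°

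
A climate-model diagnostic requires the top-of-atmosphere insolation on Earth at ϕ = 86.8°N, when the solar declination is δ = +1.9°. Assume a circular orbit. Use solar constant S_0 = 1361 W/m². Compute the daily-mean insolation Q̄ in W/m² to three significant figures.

Q̄ ≈ 51.1 W/m²

cos h₀ = −tan(+86.8°) tan(+1.900°) = -0.5934, h₀ = 2.2060 rad.
Bracket: h₀ sin ϕ sin δ + cos ϕ cos δ sin h₀ = 2.2060×0.99844×0.03316 + 0.05582×0.99945×0.80494 = 0.073037 + 0.044907 = 0.117944.
Q̄ = (S_0/π) × [bracket] = (1361/π) × 0.117944 = 51.10 W/m².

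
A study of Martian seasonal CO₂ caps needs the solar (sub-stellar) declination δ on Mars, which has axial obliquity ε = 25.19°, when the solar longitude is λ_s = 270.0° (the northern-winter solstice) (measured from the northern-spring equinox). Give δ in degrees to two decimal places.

δ = -25.19°

sin δ = sin ε · sin λ_s = sin 25.19° × sin 270.0° = -0.425621.
δ = arcsin(-0.425621) = -25.19°.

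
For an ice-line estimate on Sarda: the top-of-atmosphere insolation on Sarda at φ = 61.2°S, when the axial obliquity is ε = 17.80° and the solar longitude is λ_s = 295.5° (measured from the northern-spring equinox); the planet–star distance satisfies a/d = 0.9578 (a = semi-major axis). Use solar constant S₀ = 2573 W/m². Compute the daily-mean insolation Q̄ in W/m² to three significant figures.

Solar declination: sin δ = sin ε · sin λ_s = sin 17.80° × sin 295.5° = -0.27592, so δ = -16.017°.
cos H₀ = −tan(-61.2°) tan(-16.017°) = -0.5222, H₀ = 2.1202 rad.
Bracket: H₀ sin φ sin δ + cos φ cos δ sin H₀ = 2.1202×-0.87631×-0.27592 + 0.48175×0.96118×0.85285 = 0.512646 + 0.394911 = 0.907557.
Inverse-square distance factor (a/d)² = 0.9578² = 0.917381.
Q̄ = (S₀/π) × 0.917381 × [bracket] = (2573/π) × 0.917381 × 0.907557 = 681.9 W/m².

Q̄ ≈ 682 W/m²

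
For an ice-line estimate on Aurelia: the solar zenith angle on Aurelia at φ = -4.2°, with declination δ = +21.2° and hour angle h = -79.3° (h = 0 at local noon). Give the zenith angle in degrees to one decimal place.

cos θ_z = sin φ sin δ + cos φ cos δ cos h = -0.026485 + 0.172637 = 0.146152.
θ_z = arccos(0.146152) = 81.6°.

θ_z = 81.6°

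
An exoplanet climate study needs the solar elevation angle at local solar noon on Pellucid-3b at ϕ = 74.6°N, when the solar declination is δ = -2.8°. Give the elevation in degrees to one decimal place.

At local noon the hour angle is zero, so the zenith angle equals |ϕ − δ| = |+74.6° − (-2.800°)| = 77.400°.
Elevation = 90° − 77.400° = 12.6°.

12.6°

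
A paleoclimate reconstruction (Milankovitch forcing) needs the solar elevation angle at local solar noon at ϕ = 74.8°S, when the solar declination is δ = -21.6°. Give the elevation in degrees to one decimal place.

At local noon the hour angle is zero, so the zenith angle equals |ϕ − δ| = |-74.8° − (-21.600°)| = 53.200°.
Elevation = 90° − 53.200° = 36.8°.

36.8°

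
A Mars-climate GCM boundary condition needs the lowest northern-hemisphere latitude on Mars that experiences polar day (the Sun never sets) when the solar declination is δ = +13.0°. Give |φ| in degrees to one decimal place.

|φ| = 77.0°

Polar day requires cos H₀ = −tan φ tan δ ≤ −1, i.e. tan φ tan δ ≥ 1.
The boundary is |tan φ| · |tan δ| = 1, so |φ| = 90° − |δ| = 90° − 13.0° = 77.0° in the northern hemisphere.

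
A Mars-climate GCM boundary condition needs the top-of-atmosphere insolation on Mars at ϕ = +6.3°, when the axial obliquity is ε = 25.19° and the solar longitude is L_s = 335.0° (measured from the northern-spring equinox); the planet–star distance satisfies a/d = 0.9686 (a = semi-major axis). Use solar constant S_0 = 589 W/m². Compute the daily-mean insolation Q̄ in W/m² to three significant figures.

Solar declination: sin δ = sin ε · sin L_s = sin 25.19° × sin 335.0° = -0.17988, so δ = -10.362°.
cos h₀ = −tan(+6.3°) tan(-10.362°) = 0.0202, h₀ = 1.5506 rad.
Bracket: h₀ sin ϕ sin δ + cos ϕ cos δ sin h₀ = 1.5506×0.10973×-0.17988 + 0.99396×0.98369×0.99980 = -0.030606 + 0.977553 = 0.946947.
Inverse-square distance factor (a/d)² = 0.9686² = 0.938186.
Q̄ = (S_0/π) × 0.938186 × [bracket] = (589/π) × 0.938186 × 0.946947 = 166.6 W/m².

Q̄ ≈ 167 W/m²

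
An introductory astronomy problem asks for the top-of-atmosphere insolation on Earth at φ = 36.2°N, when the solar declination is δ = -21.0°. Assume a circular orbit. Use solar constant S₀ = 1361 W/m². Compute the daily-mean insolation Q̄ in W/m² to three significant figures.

cos H₀ = −tan(+36.2°) tan(-21.000°) = 0.2809, H₀ = 1.2860 rad.
Bracket: H₀ sin φ sin δ + cos φ cos δ sin H₀ = 1.2860×0.59061×-0.35837 + 0.80696×0.93358×0.95972 = -0.272191 + 0.723016 = 0.450825.
Q̄ = (S₀/π) × [bracket] = (1361/π) × 0.450825 = 195.3 W/m².

Q̄ ≈ 195 W/m²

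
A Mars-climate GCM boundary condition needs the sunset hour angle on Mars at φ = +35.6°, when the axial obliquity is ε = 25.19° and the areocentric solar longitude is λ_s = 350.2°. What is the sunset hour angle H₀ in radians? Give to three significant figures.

sin δ = sin 25.19° × sin 350.2° = -0.07244, so δ = -4.154°.
cos H₀ = −tan φ · tan δ = −tan(+35.6°) × tan(-4.154°) = 0.0520, so H₀ = 1.5188 rad = 87.02°.

H₀ = 1.52 rad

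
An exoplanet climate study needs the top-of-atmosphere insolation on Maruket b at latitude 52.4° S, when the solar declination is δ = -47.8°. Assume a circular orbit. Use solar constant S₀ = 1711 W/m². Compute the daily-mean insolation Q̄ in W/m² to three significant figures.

Q̄ ≈ 1.00e+03 W/m²

cos H₀ = −tan(-52.4°) tan(-47.800°) = -1.4321 ≤ −1 ⇒ polar day, H₀ = π.
Bracket: H₀ sin φ sin δ + cos φ cos δ sin H₀ = 3.1416×-0.79229×-0.74080 + 0.61015×0.67172×0.00000 = 1.843894 + 0.000000 = 1.843894.
Q̄ = (S₀/π) × [bracket] = (1711/π) × 1.843894 = 1004 W/m².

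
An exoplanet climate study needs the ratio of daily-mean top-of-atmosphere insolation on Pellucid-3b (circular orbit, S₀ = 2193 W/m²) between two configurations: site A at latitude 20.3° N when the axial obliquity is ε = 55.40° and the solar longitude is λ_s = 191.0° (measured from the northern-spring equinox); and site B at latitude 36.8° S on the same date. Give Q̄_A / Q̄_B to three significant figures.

— Configuration A (φ=+20.3°):
Solar declination: sin δ = sin ε · sin λ_s = sin 55.40° × sin 191.0° = -0.15706, so δ = -9.036°.
cos H₀ = −tan(+20.3°) tan(-9.036°) = 0.0588, H₀ = 1.5119 rad.
Bracket: H₀ sin φ sin δ + cos φ cos δ sin H₀ = 1.5119×0.34694×-0.15706 + 0.93789×0.98759×0.99827 = -0.082384 + 0.924648 = 0.842264.
Q̄ = (S₀/π) × [bracket] = (2193/π) × 0.842264 = 587.95 W/m².
— Configuration B (φ=-36.8°):
cos H₀ = −tan(-36.8°) tan(-9.036°) = -0.1190, H₀ = 1.6901 rad.
Bracket: H₀ sin φ sin δ + cos φ cos δ sin H₀ = 1.6901×-0.59902×-0.15706 + 0.80073×0.98759×0.99290 = 0.159008 + 0.785178 = 0.944186.
Q̄ = (S₀/π) × [bracket] = (2193/π) × 0.944186 = 659.09 W/m².
Ratio Q̄_A / Q̄_B = 587.95 / 659.09 = 0.8921.

Q̄_A / Q̄_B ≈ 0.892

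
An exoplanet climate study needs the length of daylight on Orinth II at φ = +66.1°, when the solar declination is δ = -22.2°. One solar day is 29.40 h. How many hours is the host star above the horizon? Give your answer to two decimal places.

cos H₀ = −tan φ · tan δ = −tan(+66.1°) × tan(-22.200°) = 0.9209, so H₀ = 0.4004 rad = 22.94°.
Daylight = 2H₀/(2π) × 29.40 h = (0.4004/π) × 29.40 = 3.75 h.

3.75 h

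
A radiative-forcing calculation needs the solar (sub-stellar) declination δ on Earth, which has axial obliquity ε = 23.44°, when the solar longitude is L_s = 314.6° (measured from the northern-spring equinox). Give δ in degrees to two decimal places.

δ = -16.45°

sin δ = sin ε · sin L_s = sin 23.44° × sin 314.6° = -0.283236.
δ = arcsin(-0.283236) = -16.45°.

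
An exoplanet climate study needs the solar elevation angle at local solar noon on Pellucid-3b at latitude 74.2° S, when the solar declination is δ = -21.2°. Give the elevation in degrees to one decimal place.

37.0°

At local noon the hour angle is zero, so the zenith angle equals |ϕ − δ| = |-74.2° − (-21.200°)| = 53.000°.
Elevation = 90° − 53.000° = 37.0°.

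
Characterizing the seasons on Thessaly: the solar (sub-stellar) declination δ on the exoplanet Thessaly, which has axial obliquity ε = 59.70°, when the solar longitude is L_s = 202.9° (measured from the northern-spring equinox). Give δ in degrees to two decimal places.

δ = -19.63°

sin δ = sin ε · sin L_s = sin 59.70° × sin 202.9° = -0.335968.
δ = arcsin(-0.335968) = -19.63°.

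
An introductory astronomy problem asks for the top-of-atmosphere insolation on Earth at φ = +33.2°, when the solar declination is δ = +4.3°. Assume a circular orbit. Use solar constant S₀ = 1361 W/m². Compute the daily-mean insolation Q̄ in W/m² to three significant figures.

Q̄ ≈ 390 W/m²

cos H₀ = −tan(+33.2°) tan(+4.300°) = -0.0492, H₀ = 1.6200 rad.
Bracket: H₀ sin φ sin δ + cos φ cos δ sin H₀ = 1.6200×0.54756×0.07498 + 0.83676×0.99719×0.99879 = 0.066511 + 0.833399 = 0.899910.
Q̄ = (S₀/π) × [bracket] = (1361/π) × 0.899910 = 389.9 W/m².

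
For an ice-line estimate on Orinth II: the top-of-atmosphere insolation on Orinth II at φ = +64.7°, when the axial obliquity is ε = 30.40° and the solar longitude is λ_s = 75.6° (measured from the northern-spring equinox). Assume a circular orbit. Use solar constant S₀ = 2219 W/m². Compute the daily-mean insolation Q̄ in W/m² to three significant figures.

Solar declination: sin δ = sin ε · sin λ_s = sin 30.40° × sin 75.6° = 0.49014, so δ = +29.350°.
cos H₀ = −tan(+64.7°) tan(+29.350°) = -1.1896 ≤ −1 ⇒ polar day, H₀ = π.
Bracket: H₀ sin φ sin δ + cos φ cos δ sin H₀ = 3.1416×0.90408×0.49014 + 0.42736×0.87165×0.00000 = 1.392124 + 0.000000 = 1.392124.
Q̄ = (S₀/π) × [bracket] = (2219/π) × 1.392124 = 983.3 W/m².

Q̄ ≈ 983 W/m²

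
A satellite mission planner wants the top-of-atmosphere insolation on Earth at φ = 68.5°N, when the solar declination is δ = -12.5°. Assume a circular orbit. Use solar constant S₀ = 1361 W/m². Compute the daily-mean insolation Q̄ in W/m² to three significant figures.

Q̄ ≈ 43.2 W/m²

cos H₀ = −tan(+68.5°) tan(-12.500°) = 0.5628, H₀ = 0.9730 rad.
Bracket: H₀ sin φ sin δ + cos φ cos δ sin H₀ = 0.9730×0.93042×-0.21644 + 0.36650×0.97630×0.82659 = -0.195943 + 0.295765 = 0.099822.
Q̄ = (S₀/π) × [bracket] = (1361/π) × 0.099822 = 43.24 W/m².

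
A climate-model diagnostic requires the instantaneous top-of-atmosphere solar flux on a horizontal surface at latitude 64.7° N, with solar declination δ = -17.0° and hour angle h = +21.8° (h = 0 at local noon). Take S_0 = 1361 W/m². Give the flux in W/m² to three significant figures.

157 W/m²

cos θ_z = sin ϕ sin δ + cos ϕ cos δ cos h = -0.264328 + 0.379458 = 0.115130.
Flux = S_0 · cos θ_z = 1361 × 0.115130 = 156.7 W/m².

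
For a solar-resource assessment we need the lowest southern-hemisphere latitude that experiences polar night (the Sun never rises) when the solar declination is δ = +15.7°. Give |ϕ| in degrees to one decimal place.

|ϕ| = 74.3°

Polar night requires cos h₀ = −tan ϕ tan δ ≥ 1, i.e. tan ϕ tan δ ≤ −1.
The boundary is |tan ϕ| · |tan δ| = 1, so |ϕ| = 90° − |δ| = 90° − 15.7° = 74.3° in the southern hemisphere.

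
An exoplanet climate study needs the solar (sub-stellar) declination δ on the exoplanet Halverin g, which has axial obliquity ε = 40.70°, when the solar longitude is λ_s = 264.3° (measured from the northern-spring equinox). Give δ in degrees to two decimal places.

sin δ = sin ε · sin λ_s = sin 40.70° × sin 264.3° = -0.648874.
δ = arcsin(-0.648874) = -40.46°.

δ = -40.46°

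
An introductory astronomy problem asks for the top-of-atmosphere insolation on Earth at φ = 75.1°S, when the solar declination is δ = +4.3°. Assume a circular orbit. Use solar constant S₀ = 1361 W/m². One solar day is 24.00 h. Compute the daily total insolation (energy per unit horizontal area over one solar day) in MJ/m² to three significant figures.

5.72 MJ/m²

cos H₀ = −tan(-75.1°) tan(+4.300°) = 0.2826, H₀ = 1.2843 rad.
Bracket: H₀ sin φ sin δ + cos φ cos δ sin H₀ = 1.2843×-0.96638×0.07498 + 0.25713×0.99719×0.95924 = -0.093059 + 0.245956 = 0.152897.
Q̄ = (S₀/π) × [bracket] = (1361/π) × 0.152897 = 66.238 W/m².
Daily total = Q̄ × 24.00 h × 3600 s/h = 66.238 × 24.00 × 3600 / 10⁶ = 5.723 MJ/m².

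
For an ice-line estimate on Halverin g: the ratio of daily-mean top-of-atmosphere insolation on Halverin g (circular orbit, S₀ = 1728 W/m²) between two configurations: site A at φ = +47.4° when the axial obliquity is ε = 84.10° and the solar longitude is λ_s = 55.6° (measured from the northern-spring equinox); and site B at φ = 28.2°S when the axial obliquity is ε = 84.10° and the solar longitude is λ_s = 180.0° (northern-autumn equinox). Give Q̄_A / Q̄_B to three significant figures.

— Configuration A (φ=+47.4°):
Solar declination: sin δ = sin ε · sin λ_s = sin 84.10° × sin 55.6° = 0.82074, so δ = +55.159°.
cos H₀ = −tan(+47.4°) tan(+55.159°) = -1.5623 ≤ −1 ⇒ polar day, H₀ = π.
Bracket: H₀ sin φ sin δ + cos φ cos δ sin H₀ = 3.1416×0.73610×0.82074 + 0.67688×0.57130×0.00000 = 1.897987 + 0.000000 = 1.897987.
Q̄ = (S₀/π) × [bracket] = (1728/π) × 1.897987 = 1044.0 W/m².
— Configuration B (φ=-28.2°):
Solar declination: sin δ = sin ε · sin λ_s = sin 84.10° × sin 180.0° = 0.00000, so δ = +0.000°.
cos H₀ = −tan(-28.2°) tan(+0.000°) = 0.0000, H₀ = 1.5708 rad.
Bracket: H₀ sin φ sin δ + cos φ cos δ sin H₀ = 1.5708×-0.47255×0.00000 + 0.88130×1.00000×1.00000 = -0.000000 + 0.881300 = 0.881300.
Q̄ = (S₀/π) × [bracket] = (1728/π) × 0.881300 = 484.75 W/m².
Ratio Q̄_A / Q̄_B = 1044.0 / 484.75 = 2.154.

Q̄_A / Q̄_B ≈ 2.15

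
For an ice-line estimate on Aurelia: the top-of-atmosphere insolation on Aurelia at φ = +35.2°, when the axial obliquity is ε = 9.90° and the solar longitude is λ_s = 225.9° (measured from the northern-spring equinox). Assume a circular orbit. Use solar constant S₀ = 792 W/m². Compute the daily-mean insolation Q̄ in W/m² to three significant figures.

Solar declination: sin δ = sin ε · sin λ_s = sin 9.90° × sin 225.9° = -0.12347, so δ = -7.092°.
cos H₀ = −tan(+35.2°) tan(-7.092°) = 0.0878, H₀ = 1.4829 rad.
Bracket: H₀ sin φ sin δ + cos φ cos δ sin H₀ = 1.4829×0.57643×-0.12347 + 0.81714×0.99235×0.99614 = -0.105541 + 0.807759 = 0.702218.
Q̄ = (S₀/π) × [bracket] = (792/π) × 0.702218 = 177.0 W/m².

Q̄ ≈ 177 W/m²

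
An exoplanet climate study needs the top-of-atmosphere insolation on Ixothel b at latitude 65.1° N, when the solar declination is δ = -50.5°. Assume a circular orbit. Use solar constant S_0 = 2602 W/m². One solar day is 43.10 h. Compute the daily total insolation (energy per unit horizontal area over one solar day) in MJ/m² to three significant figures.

0.00 MJ/m²

cos h₀ = −tan(+65.1°) tan(-50.500°) = 2.6134 ≥ 1 ⇒ polar night, h₀ = 0 and Q̄ = 0.
Daily total = Q̄ × 43.10 h × 3600 s/h = 0.00 MJ/m².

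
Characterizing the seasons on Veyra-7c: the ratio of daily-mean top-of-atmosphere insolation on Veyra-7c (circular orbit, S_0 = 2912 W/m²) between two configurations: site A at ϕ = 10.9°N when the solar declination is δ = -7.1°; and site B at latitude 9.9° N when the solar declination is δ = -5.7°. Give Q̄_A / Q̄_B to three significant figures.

Q̄_A / Q̄_B ≈ 0.984

— Configuration A (ϕ=+10.9°):
cos h₀ = −tan(+10.9°) tan(-7.100°) = 0.0240, h₀ = 1.5468 rad.
Bracket: h₀ sin ϕ sin δ + cos ϕ cos δ sin h₀ = 1.5468×0.18910×-0.12360 + 0.98196×0.99233×0.99971 = -0.036153 + 0.974146 = 0.937993.
Q̄ = (S_0/π) × [bracket] = (2912/π) × 0.937993 = 869.44 W/m².
— Configuration B (ϕ=+9.9°):
cos h₀ = −tan(+9.9°) tan(-5.700°) = 0.0174, h₀ = 1.5534 rad.
Bracket: h₀ sin ϕ sin δ + cos ϕ cos δ sin h₀ = 1.5534×0.17193×-0.09932 + 0.98511×0.99506×0.99985 = -0.026526 + 0.980097 = 0.953571.
Q̄ = (S_0/π) × [bracket] = (2912/π) × 0.953571 = 883.88 W/m².
Ratio Q̄_A / Q̄_B = 869.44 / 883.88 = 0.9837.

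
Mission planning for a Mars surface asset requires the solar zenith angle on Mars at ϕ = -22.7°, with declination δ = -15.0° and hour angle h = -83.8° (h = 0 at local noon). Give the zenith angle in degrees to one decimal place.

cos θ_z = sin ϕ sin δ + cos ϕ cos δ cos h = 0.099880 + 0.096239 = 0.196119.
θ_z = arccos(0.196119) = 78.7°.

θ_z = 78.7°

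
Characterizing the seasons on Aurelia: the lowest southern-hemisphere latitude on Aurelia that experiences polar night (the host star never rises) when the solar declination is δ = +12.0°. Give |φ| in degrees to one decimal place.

|φ| = 78.0°

Polar night requires cos H₀ = −tan φ tan δ ≥ 1, i.e. tan φ tan δ ≤ −1.
The boundary is |tan φ| · |tan δ| = 1, so |φ| = 90° − |δ| = 90° − 12.0° = 78.0° in the southern hemisphere.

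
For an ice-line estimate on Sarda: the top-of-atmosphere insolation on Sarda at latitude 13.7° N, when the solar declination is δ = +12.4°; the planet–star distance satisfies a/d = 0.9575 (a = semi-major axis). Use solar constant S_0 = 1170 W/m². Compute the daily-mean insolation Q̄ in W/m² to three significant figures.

cos h₀ = −tan(+13.7°) tan(+12.400°) = -0.0536, h₀ = 1.6244 rad.
Bracket: h₀ sin ϕ sin δ + cos ϕ cos δ sin h₀ = 1.6244×0.23684×0.21474 + 0.97155×0.97667×0.99856 = 0.082615 + 0.947517 = 1.030132.
Inverse-square distance factor (a/d)² = 0.9575² = 0.916806.
Q̄ = (S_0/π) × 0.916806 × [bracket] = (1170/π) × 0.916806 × 1.030132 = 351.7 W/m².

Q̄ ≈ 352 W/m²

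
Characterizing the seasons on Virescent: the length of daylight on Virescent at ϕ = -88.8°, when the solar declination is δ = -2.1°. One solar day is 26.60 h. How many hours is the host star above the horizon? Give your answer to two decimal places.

26.60 h

Sunrise equation: cos h₀ = −tan ϕ · tan δ = -1.7505 ≤ −1, so the host star never sets (polar day) and h₀ = π.
Daylight = 2h₀/(2π) × 26.60 h = (3.1416/π) × 26.60 = 26.60 h.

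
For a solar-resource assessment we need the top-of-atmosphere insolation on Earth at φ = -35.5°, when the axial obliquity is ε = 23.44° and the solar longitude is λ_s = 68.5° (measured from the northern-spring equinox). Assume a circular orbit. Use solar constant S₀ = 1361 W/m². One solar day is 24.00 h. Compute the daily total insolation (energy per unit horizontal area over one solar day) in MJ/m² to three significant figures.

Solar declination: sin δ = sin ε · sin λ_s = sin 23.44° × sin 68.5° = 0.37011, so δ = +21.722°.
cos H₀ = −tan(-35.5°) tan(+21.722°) = 0.2842, H₀ = 1.2826 rad.
Bracket: H₀ sin φ sin δ + cos φ cos δ sin H₀ = 1.2826×-0.58070×0.37011 + 0.81412×0.92899×0.95877 = -0.275660 + 0.725127 = 0.449467.
Q̄ = (S₀/π) × [bracket] = (1361/π) × 0.449467 = 194.72 W/m².
Daily total = Q̄ × 24.00 h × 3600 s/h = 194.72 × 24.00 × 3600 / 10⁶ = 16.82 MJ/m².

16.8 MJ/m²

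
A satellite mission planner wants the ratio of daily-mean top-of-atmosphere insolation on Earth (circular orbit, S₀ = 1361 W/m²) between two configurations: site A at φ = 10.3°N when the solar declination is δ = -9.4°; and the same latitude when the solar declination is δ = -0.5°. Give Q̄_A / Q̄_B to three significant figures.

Q̄_A / Q̄_B ≈ 0.943

— Configuration A (φ=+10.3°):
cos H₀ = −tan(+10.3°) tan(-9.400°) = 0.0301, H₀ = 1.5407 rad.
Bracket: H₀ sin φ sin δ + cos φ cos δ sin H₀ = 1.5407×0.17880×-0.16333 + 0.98389×0.98657×0.99955 = -0.044994 + 0.970240 = 0.925246.
Q̄ = (S₀/π) × [bracket] = (1361/π) × 0.925246 = 400.83 W/m².
— Configuration B (φ=+10.3°):
cos H₀ = −tan(+10.3°) tan(-0.500°) = 0.0016, H₀ = 1.5692 rad.
Bracket: H₀ sin φ sin δ + cos φ cos δ sin H₀ = 1.5692×0.17880×-0.00873 + 0.98389×0.99996×1.00000 = -0.002449 + 0.983851 = 0.981402.
Q̄ = (S₀/π) × [bracket] = (1361/π) × 0.981402 = 425.16 W/m².
Ratio Q̄_A / Q̄_B = 400.83 / 425.16 = 0.9428.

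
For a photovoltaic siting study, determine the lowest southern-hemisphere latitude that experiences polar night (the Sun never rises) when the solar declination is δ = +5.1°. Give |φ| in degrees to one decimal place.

|φ| = 84.9°

Polar night requires cos H₀ = −tan φ tan δ ≥ 1, i.e. tan φ tan δ ≤ −1.
The boundary is |tan φ| · |tan δ| = 1, so |φ| = 90° − |δ| = 90° − 5.1° = 84.9° in the southern hemisphere.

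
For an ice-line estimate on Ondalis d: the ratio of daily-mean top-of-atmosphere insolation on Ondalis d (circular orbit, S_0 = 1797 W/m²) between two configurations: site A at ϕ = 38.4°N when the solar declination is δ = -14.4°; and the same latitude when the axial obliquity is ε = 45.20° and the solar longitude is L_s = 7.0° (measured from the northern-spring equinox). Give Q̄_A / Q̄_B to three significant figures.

— Configuration A (ϕ=+38.4°):
cos h₀ = −tan(+38.4°) tan(-14.400°) = 0.2035, h₀ = 1.3659 rad.
Bracket: h₀ sin ϕ sin δ + cos ϕ cos δ sin h₀ = 1.3659×0.62115×-0.24869 + 0.78369×0.96858×0.97907 = -0.210996 + 0.743179 = 0.532183.
Q̄ = (S_0/π) × [bracket] = (1797/π) × 0.532183 = 304.41 W/m².
— Configuration B (ϕ=+38.4°):
Solar declination: sin δ = sin ε · sin L_s = sin 45.20° × sin 7.0° = 0.08647, so δ = +4.961°.
cos h₀ = −tan(+38.4°) tan(+4.961°) = -0.0688, h₀ = 1.6396 rad.
Bracket: h₀ sin ϕ sin δ + cos ϕ cos δ sin h₀ = 1.6396×0.62115×0.08647 + 0.78369×0.99625×0.99763 = 0.088064 + 0.778901 = 0.866965.
Q̄ = (S_0/π) × [bracket] = (1797/π) × 0.866965 = 495.91 W/m².
Ratio Q̄_A / Q̄_B = 304.41 / 495.91 = 0.6138.

Q̄_A / Q̄_B ≈ 0.614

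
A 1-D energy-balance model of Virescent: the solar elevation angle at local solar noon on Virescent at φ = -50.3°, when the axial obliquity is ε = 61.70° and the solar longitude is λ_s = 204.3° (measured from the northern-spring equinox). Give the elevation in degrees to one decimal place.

Solar declination: sin δ = sin ε · sin λ_s = sin 61.70° × sin 204.3° = -0.36233, so δ = -21.243°.
At local noon the hour angle is zero, so the zenith angle equals |φ − δ| = |-50.3° − (-21.243°)| = 29.057°.
Elevation = 90° − 29.057° = 60.9°.

60.9°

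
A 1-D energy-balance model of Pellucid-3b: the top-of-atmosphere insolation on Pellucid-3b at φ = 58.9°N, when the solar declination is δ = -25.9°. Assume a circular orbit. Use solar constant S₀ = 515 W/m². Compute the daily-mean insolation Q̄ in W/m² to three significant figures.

cos H₀ = −tan(+58.9°) tan(-25.900°) = 0.8049, H₀ = 0.6352 rad.
Bracket: H₀ sin φ sin δ + cos φ cos δ sin H₀ = 0.6352×0.85627×-0.43680 + 0.51653×0.89956×0.59335 = -0.237577 + 0.275700 = 0.038123.
Q̄ = (S₀/π) × [bracket] = (515/π) × 0.038123 = 6.249 W/m².

Q̄ ≈ 6.25 W/m²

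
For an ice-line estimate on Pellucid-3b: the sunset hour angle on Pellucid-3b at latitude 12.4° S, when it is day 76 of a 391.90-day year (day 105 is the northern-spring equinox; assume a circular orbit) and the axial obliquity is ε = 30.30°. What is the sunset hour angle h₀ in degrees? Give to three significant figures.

Solar longitude: L_s = 360° × (76 − 105)/391.90 = -26.639°, i.e. -26.639° + 360° = 333.361°.
sin δ = sin 30.30° × sin 333.361° = -0.22622, so δ = -13.074°.
cos h₀ = −tan ϕ · tan δ = −tan(-12.4°) × tan(-13.074°) = -0.0511, so h₀ = 1.6219 rad = 92.93°.

h₀ = 92.9°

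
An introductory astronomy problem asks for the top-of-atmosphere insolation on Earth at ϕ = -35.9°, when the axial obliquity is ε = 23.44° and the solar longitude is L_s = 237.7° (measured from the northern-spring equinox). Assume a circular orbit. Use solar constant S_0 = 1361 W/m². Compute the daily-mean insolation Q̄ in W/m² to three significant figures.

Solar declination: sin δ = sin ε · sin L_s = sin 23.44° × sin 237.7° = -0.33624, so δ = -19.648°.
cos h₀ = −tan(-35.9°) tan(-19.648°) = -0.2584, h₀ = 1.8322 rad.
Bracket: h₀ sin ϕ sin δ + cos ϕ cos δ sin h₀ = 1.8322×-0.58637×-0.33624 + 0.81004×0.94178×0.96603 = 0.361238 + 0.736964 = 1.098202.
Q̄ = (S_0/π) × [bracket] = (1361/π) × 1.098202 = 475.8 W/m².

Q̄ ≈ 476 W/m²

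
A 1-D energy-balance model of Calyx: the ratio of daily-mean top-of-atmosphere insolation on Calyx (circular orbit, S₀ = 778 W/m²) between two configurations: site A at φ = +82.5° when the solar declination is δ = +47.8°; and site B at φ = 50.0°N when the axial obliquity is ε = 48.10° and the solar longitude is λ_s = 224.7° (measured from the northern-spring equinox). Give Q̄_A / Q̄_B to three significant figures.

— Configuration A (φ=+82.5°):
cos H₀ = −tan(+82.5°) tan(+47.800°) = -8.3769 ≤ −1 ⇒ polar day, H₀ = π.
Bracket: H₀ sin φ sin δ + cos φ cos δ sin H₀ = 3.1416×0.99144×0.74080 + 0.13053×0.67172×0.00000 = 2.307376 + 0.000000 = 2.307376.
Q̄ = (S₀/π) × [bracket] = (778/π) × 2.307376 = 571.41 W/m².
— Configuration B (φ=+50.0°):
Solar declination: sin δ = sin ε · sin λ_s = sin 48.10° × sin 224.7° = -0.52354, so δ = -31.570°.
cos H₀ = −tan(+50.0°) tan(-31.570°) = 0.7323, H₀ = 0.7491 rad.
Bracket: H₀ sin φ sin δ + cos φ cos δ sin H₀ = 0.7491×0.76604×-0.52354 + 0.64279×0.85200×0.68096 = -0.300428 + 0.372933 = 0.072505.
Q̄ = (S₀/π) × [bracket] = (778/π) × 0.072505 = 17.956 W/m².
Ratio Q̄_A / Q̄_B = 571.41 / 17.956 = 31.82.

Q̄_A / Q̄_B ≈ 31.8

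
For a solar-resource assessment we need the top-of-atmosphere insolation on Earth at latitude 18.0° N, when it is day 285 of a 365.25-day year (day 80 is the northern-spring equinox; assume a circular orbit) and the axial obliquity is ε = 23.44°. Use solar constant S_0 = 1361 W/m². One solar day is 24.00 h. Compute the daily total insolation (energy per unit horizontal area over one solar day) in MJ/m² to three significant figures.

32.5 MJ/m²

Solar longitude: L_s = 360° × (285 − 80)/365.25 = 202.053°.
sin δ = sin 23.44° × sin 202.053° = -0.14936, so δ = -8.590°.
cos h₀ = −tan(+18.0°) tan(-8.590°) = 0.0491, h₀ = 1.5217 rad.
Bracket: h₀ sin ϕ sin δ + cos ϕ cos δ sin h₀ = 1.5217×0.30902×-0.14936 + 0.95106×0.98878×0.99879 = -0.070234 + 0.939251 = 0.869017.
Q̄ = (S_0/π) × [bracket] = (1361/π) × 0.869017 = 376.48 W/m².
Daily total = Q̄ × 24.00 h × 3600 s/h = 376.48 × 24.00 × 3600 / 10⁶ = 32.53 MJ/m².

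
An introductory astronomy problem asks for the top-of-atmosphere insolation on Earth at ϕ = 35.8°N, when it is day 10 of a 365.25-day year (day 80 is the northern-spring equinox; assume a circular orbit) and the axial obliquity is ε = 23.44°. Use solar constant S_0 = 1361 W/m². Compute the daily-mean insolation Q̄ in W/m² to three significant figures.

Q̄ ≈ 192 W/m²

Solar longitude: L_s = 360° × (10 − 80)/365.25 = -68.994°, i.e. -68.994° + 360° = 291.006°.
sin δ = sin 23.44° × sin 291.006° = -0.37135, so δ = -21.799°.
cos h₀ = −tan(+35.8°) tan(-21.799°) = 0.2885, h₀ = 1.2782 rad.
Bracket: h₀ sin ϕ sin δ + cos ϕ cos δ sin h₀ = 1.2782×0.58496×-0.37135 + 0.81106×0.92849×0.95749 = -0.277657 + 0.721048 = 0.443391.
Q̄ = (S_0/π) × [bracket] = (1361/π) × 0.443391 = 192.1 W/m².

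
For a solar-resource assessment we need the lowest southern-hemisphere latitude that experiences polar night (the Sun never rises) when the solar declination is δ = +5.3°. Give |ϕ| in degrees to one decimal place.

Polar night requires cos h₀ = −tan ϕ tan δ ≥ 1, i.e. tan ϕ tan δ ≤ −1.
The boundary is |tan ϕ| · |tan δ| = 1, so |ϕ| = 90° − |δ| = 90° − 5.3° = 84.7° in the southern hemisphere.

|ϕ| = 84.7°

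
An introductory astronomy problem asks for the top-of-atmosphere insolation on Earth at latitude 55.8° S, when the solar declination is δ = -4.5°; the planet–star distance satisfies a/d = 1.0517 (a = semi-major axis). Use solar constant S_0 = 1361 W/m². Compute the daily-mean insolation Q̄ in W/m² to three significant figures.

cos h₀ = −tan(-55.8°) tan(-4.500°) = -0.1158, h₀ = 1.6869 rad.
Bracket: h₀ sin ϕ sin δ + cos ϕ cos δ sin h₀ = 1.6869×-0.82708×-0.07846 + 0.56208×0.99692×0.99327 = 0.109467 + 0.556578 = 0.666045.
Inverse-square distance factor (a/d)² = 1.0517² = 1.106073.
Q̄ = (S_0/π) × 1.106073 × [bracket] = (1361/π) × 1.106073 × 0.666045 = 319.2 W/m².

Q̄ ≈ 319 W/m²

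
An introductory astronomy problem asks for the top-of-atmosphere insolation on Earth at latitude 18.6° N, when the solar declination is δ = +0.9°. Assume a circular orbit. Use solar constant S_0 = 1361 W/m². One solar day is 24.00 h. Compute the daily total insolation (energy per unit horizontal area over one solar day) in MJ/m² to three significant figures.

cos h₀ = −tan(+18.6°) tan(+0.900°) = -0.0053, h₀ = 1.5761 rad.
Bracket: h₀ sin ϕ sin δ + cos ϕ cos δ sin h₀ = 1.5761×0.31896×0.01571 + 0.94777×0.99988×0.99999 = 0.007898 + 0.947647 = 0.955545.
Q̄ = (S_0/π) × [bracket] = (1361/π) × 0.955545 = 413.96 W/m².
Daily total = Q̄ × 24.00 h × 3600 s/h = 413.96 × 24.00 × 3600 / 10⁶ = 35.77 MJ/m².

35.8 MJ/m²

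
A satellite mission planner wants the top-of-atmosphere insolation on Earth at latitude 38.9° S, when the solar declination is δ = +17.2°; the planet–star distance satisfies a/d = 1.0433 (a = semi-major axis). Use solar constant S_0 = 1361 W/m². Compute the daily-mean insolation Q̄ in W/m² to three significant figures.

Q̄ ≈ 224 W/m²

cos h₀ = −tan(-38.9°) tan(+17.200°) = 0.2498, h₀ = 1.3183 rad.
Bracket: h₀ sin ϕ sin δ + cos ϕ cos δ sin h₀ = 1.3183×-0.62796×0.29571 + 0.77824×0.95528×0.96830 = -0.244800 + 0.719870 = 0.475070.
Inverse-square distance factor (a/d)² = 1.0433² = 1.088475.
Q̄ = (S_0/π) × 1.088475 × [bracket] = (1361/π) × 1.088475 × 0.475070 = 224.0 W/m².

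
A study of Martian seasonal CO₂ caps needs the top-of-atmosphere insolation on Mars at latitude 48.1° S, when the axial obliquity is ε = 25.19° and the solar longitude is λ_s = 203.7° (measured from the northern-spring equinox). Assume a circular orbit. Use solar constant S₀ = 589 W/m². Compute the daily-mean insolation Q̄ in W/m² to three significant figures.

Solar declination: sin δ = sin ε · sin λ_s = sin 25.19° × sin 203.7° = -0.17108, so δ = -9.850°.
cos H₀ = −tan(-48.1°) tan(-9.850°) = -0.1935, H₀ = 1.7655 rad.
Bracket: H₀ sin φ sin δ + cos φ cos δ sin H₀ = 1.7655×-0.74431×-0.17108 + 0.66783×0.98526×0.98110 = 0.224813 + 0.645550 = 0.870363.
Q̄ = (S₀/π) × [bracket] = (589/π) × 0.870363 = 163.2 W/m².

Q̄ ≈ 163 W/m²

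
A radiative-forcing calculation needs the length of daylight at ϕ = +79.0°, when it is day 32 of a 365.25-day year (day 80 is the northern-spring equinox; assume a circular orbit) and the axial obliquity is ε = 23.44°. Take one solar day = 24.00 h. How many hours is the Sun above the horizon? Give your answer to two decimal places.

0.00 h

Solar longitude: L_s = 360° × (32 − 80)/365.25 = -47.310°, i.e. -47.310° + 360° = 312.690°.
sin δ = sin 23.44° × sin 312.690° = -0.29239, so δ = -17.001°.
cos h₀ = −tan ϕ · tan δ = 1.5729 ≥ 1, so the Sun never rises (polar night) and h₀ = 0.
Daylight = 2h₀/(2π) × 24.00 h = (0.0000/π) × 24.00 = 0.00 h.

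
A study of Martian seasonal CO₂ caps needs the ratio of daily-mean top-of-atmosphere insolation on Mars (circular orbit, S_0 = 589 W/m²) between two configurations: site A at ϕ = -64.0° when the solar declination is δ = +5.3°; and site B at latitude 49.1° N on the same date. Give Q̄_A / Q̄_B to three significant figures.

— Configuration A (ϕ=-64.0°):
cos h₀ = −tan(-64.0°) tan(+5.300°) = 0.1902, h₀ = 1.3794 rad.
Bracket: h₀ sin ϕ sin δ + cos ϕ cos δ sin h₀ = 1.3794×-0.89879×0.09237 + 0.43837×0.99572×0.98175 = -0.114519 + 0.428528 = 0.314009.
Q̄ = (S_0/π) × [bracket] = (589/π) × 0.314009 = 58.872 W/m².
— Configuration B (ϕ=+49.1°):
cos h₀ = −tan(+49.1°) tan(+5.300°) = -0.1071, h₀ = 1.6781 rad.
Bracket: h₀ sin ϕ sin δ + cos ϕ cos δ sin h₀ = 1.6781×0.75585×0.09237 + 0.65474×0.99572×0.99425 = 0.117161 + 0.648189 = 0.765350.
Q̄ = (S_0/π) × [bracket] = (589/π) × 0.765350 = 143.49 W/m².
Ratio Q̄_A / Q̄_B = 58.872 / 143.49 = 0.4103.

Q̄_A / Q̄_B ≈ 0.410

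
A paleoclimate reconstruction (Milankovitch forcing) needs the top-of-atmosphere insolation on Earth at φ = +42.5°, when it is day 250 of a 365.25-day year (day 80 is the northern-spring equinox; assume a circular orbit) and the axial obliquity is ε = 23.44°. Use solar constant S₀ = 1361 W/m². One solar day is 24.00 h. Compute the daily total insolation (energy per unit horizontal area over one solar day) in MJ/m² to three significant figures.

31.0 MJ/m²

Solar longitude: λ_s = 360° × (250 − 80)/365.25 = 167.556°.
sin δ = sin 23.44° × sin 167.556° = 0.08571, so δ = +4.917°.
cos H₀ = −tan(+42.5°) tan(+4.917°) = -0.0788, H₀ = 1.6497 rad.
Bracket: H₀ sin φ sin δ + cos φ cos δ sin H₀ = 1.6497×0.67559×0.08571 + 0.73728×0.99632×0.99689 = 0.095526 + 0.732282 = 0.827808.
Q̄ = (S₀/π) × [bracket] = (1361/π) × 0.827808 = 358.62 W/m².
Daily total = Q̄ × 24.00 h × 3600 s/h = 358.62 × 24.00 × 3600 / 10⁶ = 30.98 MJ/m².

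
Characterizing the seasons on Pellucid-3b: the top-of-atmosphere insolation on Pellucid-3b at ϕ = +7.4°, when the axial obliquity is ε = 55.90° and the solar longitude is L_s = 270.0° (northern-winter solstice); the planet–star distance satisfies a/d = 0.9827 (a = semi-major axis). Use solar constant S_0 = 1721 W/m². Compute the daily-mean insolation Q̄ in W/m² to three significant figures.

Q̄ ≈ 211 W/m²

Solar declination: sin δ = sin ε · sin L_s = sin 55.90° × sin 270.0° = -0.82806, so δ = -55.900°.
cos h₀ = −tan(+7.4°) tan(-55.900°) = 0.1918, h₀ = 1.3778 rad.
Bracket: h₀ sin ϕ sin δ + cos ϕ cos δ sin h₀ = 1.3778×0.12880×-0.82806 + 0.99167×0.56064×0.98143 = -0.146948 + 0.545646 = 0.398698.
Inverse-square distance factor (a/d)² = 0.9827² = 0.965699.
Q̄ = (S_0/π) × 0.965699 × [bracket] = (1721/π) × 0.965699 × 0.398698 = 210.9 W/m².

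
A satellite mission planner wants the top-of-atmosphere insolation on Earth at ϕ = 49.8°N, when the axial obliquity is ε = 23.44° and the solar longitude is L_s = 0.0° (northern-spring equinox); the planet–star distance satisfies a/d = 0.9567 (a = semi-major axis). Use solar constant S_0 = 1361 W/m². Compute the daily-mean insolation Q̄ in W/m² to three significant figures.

Q̄ ≈ 256 W/m²

Solar declination: sin δ = sin ε · sin L_s = sin 23.44° × sin 0.0° = 0.00000, so δ = +0.000°.
cos h₀ = −tan(+49.8°) tan(+0.000°) = -0.0000, h₀ = 1.5708 rad.
Bracket: h₀ sin ϕ sin δ + cos ϕ cos δ sin h₀ = 1.5708×0.76380×0.00000 + 0.64546×1.00000×1.00000 = 0.000000 + 0.645460 = 0.645460.
Inverse-square distance factor (a/d)² = 0.9567² = 0.915275.
Q̄ = (S_0/π) × 0.915275 × [bracket] = (1361/π) × 0.915275 × 0.645460 = 255.9 W/m².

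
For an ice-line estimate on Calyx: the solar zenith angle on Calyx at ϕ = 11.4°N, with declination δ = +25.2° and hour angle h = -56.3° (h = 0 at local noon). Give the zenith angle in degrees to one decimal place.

θ_z = 54.8°

cos θ_z = sin ϕ sin δ + cos ϕ cos δ cos h = 0.084158 + 0.492134 = 0.576292.
θ_z = arccos(0.576292) = 54.8°.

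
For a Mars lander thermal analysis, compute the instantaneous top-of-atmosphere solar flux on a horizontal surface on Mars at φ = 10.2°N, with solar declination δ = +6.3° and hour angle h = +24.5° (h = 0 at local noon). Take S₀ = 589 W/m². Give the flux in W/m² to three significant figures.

536 W/m²

cos θ_z = sin φ sin δ + cos φ cos δ cos h = 0.019432 + 0.890171 = 0.909603.
Flux = S₀ · cos θ_z = 589 × 0.909603 = 535.8 W/m².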